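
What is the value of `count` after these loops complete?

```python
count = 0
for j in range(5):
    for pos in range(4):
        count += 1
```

5 * 4 = 20
`count` takes the values: 0 → 1 → 2 → 3 → 4 → 5 → 6 → 7 → 8 → 9 → 10 → 11 → 12 → 13 → 14 → 15 → 16 → 17 → 18 → 19 → 20

Answer: 20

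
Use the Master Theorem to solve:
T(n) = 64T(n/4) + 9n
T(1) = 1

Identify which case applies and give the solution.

a=64, b=4, f(n)=9n. log_4(64) = 3. Since c=1 < 3, Case 1 applies: T(n) = Θ(n^log_b(a)) = O(n^3).

Answer: O(n^3) - Case 1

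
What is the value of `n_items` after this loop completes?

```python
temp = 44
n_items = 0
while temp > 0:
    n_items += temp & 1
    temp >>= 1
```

Count set bits in 44 (binary: 0b101100)
`n_items` takes the values: 0 → 1 → 2 → 3

Answer: 3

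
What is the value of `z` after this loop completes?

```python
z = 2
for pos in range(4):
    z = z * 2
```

Multiply by 2, 4 times: 2 * 2^4 = 32
`z` takes the values: 2 → 4 → 8 → 16 → 32

Answer: 32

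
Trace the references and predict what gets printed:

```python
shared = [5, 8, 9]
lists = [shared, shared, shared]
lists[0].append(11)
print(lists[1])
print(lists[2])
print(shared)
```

Key concept: list of same reference.
Step by step:
`shared = [5, 8, 9]` → shared = [5, 8, 9]
`lists = [shared, shared, shared]` → lists = [[5, 8, 9], [5, 8, 9], [5, 8, 9]]
`lists[0].append(11)` → shared = [5, 8, 9, 11]; lists = [[5, 8, 9, 11], [5, 8, 9, 11], [5, 8, 9, 11]]
`print(lists[1])` → prints [5, 8, 9, 11]
`print(lists[2])` → prints [5, 8, 9, 11]
`print(shared)` → prints [5, 8, 9, 11]

Answer:
[5, 8, 9, 11]
[5, 8, 9, 11]
[5, 8, 9, 11]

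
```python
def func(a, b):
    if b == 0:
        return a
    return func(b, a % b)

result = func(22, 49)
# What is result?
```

func(22, 49) -> func(49, 22) -> func(22, 5) -> func(5, 2) -> func(2, 1) -> func(1, 0) -> 1

Answer: 1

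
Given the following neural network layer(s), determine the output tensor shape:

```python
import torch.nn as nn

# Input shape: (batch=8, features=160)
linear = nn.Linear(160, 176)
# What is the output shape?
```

Input: (8, 160) -> Output: (8, 176)

Answer: (8, 176)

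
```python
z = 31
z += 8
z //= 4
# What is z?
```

Trace:
`z = 31` → z = 31
`z += 8` → z = 39
`z //= 4` → z = 9
So z = 9

Answer: 9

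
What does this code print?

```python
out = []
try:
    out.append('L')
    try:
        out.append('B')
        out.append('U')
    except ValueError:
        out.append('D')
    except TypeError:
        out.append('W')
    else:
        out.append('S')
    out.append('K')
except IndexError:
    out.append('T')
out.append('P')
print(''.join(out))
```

Execution trace: 'L' (try body) → 'B' (inner try body) → 'U' (inner try body, no exception) → 'S' (inner else) → 'K' (try body, no exception) → 'P' (after the try/except). Output: LBUSKP

Answer: LBUSKP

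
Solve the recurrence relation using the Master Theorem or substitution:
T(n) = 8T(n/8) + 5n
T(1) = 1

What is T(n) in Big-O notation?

By Master Theorem: a=8, b=8, f(n)=5n. Since log_8(8) = 1 and f(n) = Θ(n^1), Case 2 applies. T(n) = O(n log n).

Answer: O(n log n)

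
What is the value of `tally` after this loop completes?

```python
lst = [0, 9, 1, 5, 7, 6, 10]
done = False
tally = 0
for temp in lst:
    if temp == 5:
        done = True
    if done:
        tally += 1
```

Count elements after first 5 in [0, 9, 1, 5, 7, 6, 10]
`tally` takes the values: 0 → 1 → 2 → 3 → 4

Answer: 4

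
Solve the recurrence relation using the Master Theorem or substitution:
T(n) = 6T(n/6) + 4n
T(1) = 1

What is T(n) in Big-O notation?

By Master Theorem: a=6, b=6, f(n)=4n. Since log_6(6) = 1 and f(n) = Θ(n^1), Case 2 applies. T(n) = O(n log n).

Answer: O(n log n)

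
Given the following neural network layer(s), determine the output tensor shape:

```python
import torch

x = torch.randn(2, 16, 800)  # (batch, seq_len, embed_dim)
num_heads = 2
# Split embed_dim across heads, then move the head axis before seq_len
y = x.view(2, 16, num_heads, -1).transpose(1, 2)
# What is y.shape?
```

Input: (2, 16, 800) -> head_dim = 800 // 2 = 400; after view: (2, 16, 2, 400) -> after transpose(1, 2): (2, 2, 16, 400) -> Output: (2, 2, 16, 400)

Answer: (2, 2, 16, 400)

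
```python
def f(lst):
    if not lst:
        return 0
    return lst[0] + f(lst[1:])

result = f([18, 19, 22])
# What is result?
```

18 + 19 + 22 + 0 = 59

Answer: 59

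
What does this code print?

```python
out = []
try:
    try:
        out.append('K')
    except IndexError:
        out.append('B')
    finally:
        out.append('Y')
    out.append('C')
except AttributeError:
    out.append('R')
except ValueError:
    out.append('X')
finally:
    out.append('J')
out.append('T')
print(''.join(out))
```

Execution trace: 'K' (inner try body, no exception) → 'Y' (inner finally) → 'C' (try body, no exception) → 'J' (finally) → 'T' (after the try/except). Output: KYCJT

Answer: KYCJT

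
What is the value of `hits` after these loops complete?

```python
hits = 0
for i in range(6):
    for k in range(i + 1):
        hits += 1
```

Triangle: 1 + 2 + ... + 6
`hits` takes the values: 0 → 1 → 2 → 3 → 4 → 5 → 6 → 7 → 8 → 9 → 10 → 11 → 12 → 13 → 14 → 15 → 16 → 17 → 18 → 19 → 20 → 21

Answer: 21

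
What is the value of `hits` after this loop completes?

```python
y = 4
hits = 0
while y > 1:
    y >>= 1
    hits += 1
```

Count right shifts until 1
`hits` takes the values: 0 → 1 → 2

Answer: 2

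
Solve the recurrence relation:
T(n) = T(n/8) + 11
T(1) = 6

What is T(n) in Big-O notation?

Each step divides n by 8 and adds 11. After log_8(n) steps we reach T(1)=6. So T(n) = 11·log_8(n) + 6 = O(log n).

Answer: O(log n)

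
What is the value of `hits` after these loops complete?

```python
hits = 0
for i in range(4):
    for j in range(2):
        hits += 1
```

4 * 2 = 8
`hits` takes the values: 0 → 1 → 2 → 3 → 4 → 5 → 6 → 7 → 8

Answer: 8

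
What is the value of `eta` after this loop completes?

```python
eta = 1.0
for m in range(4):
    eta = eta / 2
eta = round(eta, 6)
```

Halving LR 4 times: 1 / 2^4
`eta` takes the values: 1.0 → 0.5 → 0.25 → 0.125 → 0.0625

Answer: 0.0625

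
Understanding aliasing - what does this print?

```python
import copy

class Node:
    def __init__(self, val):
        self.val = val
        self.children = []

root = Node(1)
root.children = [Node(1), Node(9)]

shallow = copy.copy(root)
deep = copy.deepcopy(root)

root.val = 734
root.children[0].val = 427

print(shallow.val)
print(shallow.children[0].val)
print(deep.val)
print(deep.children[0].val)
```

Key concept: deep copy with custom objects.
Step by step:
`root = Node(1)` → root = Node(val=1, children=[])
`root.children = [Node(1), Node(9)]` → root = Node(val=1, children=[Node(val=1, children=[]), Node(val=9, children=[])])
`shallow = copy.copy(root)` → shallow = Node(val=1, children=[Node(val=1, children=[]), Node(val=9, children=[])])
`deep = copy.deepcopy(root)` → deep = Node(val=1, children=[Node(val=1, children=[]), Node(val=9, children=[])])
`root.val = 734` → root = Node(val=734, children=[Node(val=1, children=[]), Node(val=9, children=[])])
`root.children[0].val = 427` → root = Node(val=734, children=[Node(val=427, children=[]), Node(val=9, children=[])]); shallow = Node(val=1, children=[Node(val=427, children=[]), Node(val=9, children=[])])
`print(shallow.val)` → prints 1
`print(shallow.children[0].val)` → prints 427
`print(deep.val)` → prints 1
`print(deep.children[0].val)` → prints 1

Answer:
1
427
1
1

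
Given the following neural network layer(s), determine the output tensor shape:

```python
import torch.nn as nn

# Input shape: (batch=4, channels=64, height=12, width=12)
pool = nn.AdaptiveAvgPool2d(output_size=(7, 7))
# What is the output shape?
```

Input: (4, 64, 12, 12) -> Output: (4, 64, 7, 7)

Answer: (4, 64, 7, 7)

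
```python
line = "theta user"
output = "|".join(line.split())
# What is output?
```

Trace:
`line = "theta user"` → line = 'theta user'
`output = "|".join(line.split())` → output = 'theta|user'
So output = 'theta|user'

Answer: 'theta|user'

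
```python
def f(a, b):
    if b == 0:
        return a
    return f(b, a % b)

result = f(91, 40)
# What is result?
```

f(91, 40) -> f(40, 11) -> f(11, 7) -> f(7, 4) -> f(4, 3) -> f(3, 1) -> f(1, 0) -> 1

Answer: 1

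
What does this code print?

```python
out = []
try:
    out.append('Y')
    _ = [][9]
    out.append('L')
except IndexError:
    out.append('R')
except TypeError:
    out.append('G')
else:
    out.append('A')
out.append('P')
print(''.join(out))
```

Execution trace: 'Y' (try body) → 'R' (except IndexError) → 'P' (after the try/except). Output: YRP

Answer: YRP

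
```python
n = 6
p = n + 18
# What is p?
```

Trace:
`n = 6` → n = 6
`p = n + 18` → p = 24
So p = 24

Answer: 24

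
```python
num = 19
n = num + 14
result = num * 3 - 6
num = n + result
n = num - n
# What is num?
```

Trace:
`num = 19` → num = 19
`n = num + 14` → n = 33
`result = num * 3 - 6` → result = 51
`num = n + result` → num = 84
`n = num - n` → n = 51
So num = 84

Answer: 84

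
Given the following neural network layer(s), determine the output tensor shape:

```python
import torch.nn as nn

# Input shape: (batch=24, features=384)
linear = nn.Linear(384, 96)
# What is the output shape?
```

Input: (24, 384) -> Output: (24, 96)

Answer: (24, 96)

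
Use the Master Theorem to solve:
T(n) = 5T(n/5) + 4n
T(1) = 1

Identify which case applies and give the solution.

a=5, b=5, f(n)=4n. log_5(5) = 1. Since c=1 = 1, Case 2 applies: T(n) = Θ(n^log_b(a) · log n) = O(n log n).

Answer: O(n log n) - Case 2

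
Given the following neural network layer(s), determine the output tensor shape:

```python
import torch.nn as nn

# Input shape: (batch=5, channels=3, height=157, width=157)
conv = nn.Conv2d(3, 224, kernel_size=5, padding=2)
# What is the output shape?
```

Input: (5, 3, 157, 157) -> Output: (5, 224, 157, 157)

Answer: (5, 224, 157, 157)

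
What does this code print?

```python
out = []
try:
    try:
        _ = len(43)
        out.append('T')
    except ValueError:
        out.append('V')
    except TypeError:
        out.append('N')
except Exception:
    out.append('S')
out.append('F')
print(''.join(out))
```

Execution trace: 'N' (inner except TypeError) → 'F' (after the try/except). Output: NF

Answer: NF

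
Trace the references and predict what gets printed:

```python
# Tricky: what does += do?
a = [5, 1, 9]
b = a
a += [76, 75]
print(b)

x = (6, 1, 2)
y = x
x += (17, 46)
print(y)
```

Key concept: += behavior differs for mutable vs immutable.
Step by step:
`a = [5, 1, 9]` → a = [5, 1, 9]
`b = a` → b = [5, 1, 9] (same object as a)
`a += [76, 75]` → a = [5, 1, 9, 76, 75] (same object as b); b = [5, 1, 9, 76, 75] (same object as a)
`print(b)` → prints [5, 1, 9, 76, 75]
`x = (6, 1, 2)` → x = (6, 1, 2)
`y = x` → y = (6, 1, 2)
`x += (17, 46)` → x = (6, 1, 2, 17, 46)
`print(y)` → prints (6, 1, 2)

Answer:
[5, 1, 9, 76, 75]
(6, 1, 2)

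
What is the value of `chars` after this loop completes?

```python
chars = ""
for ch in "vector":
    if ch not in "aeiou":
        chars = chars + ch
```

Remove vowels from 'vector'
`chars` takes the values: "" → "v" → "vc" → "vct" → "vctr"

Answer: "vctr"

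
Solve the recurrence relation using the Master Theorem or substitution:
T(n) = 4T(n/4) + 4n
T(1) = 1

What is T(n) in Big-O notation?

By Master Theorem: a=4, b=4, f(n)=4n. Since log_4(4) = 1 and f(n) = Θ(n^1), Case 2 applies. T(n) = O(n log n).

Answer: O(n log n)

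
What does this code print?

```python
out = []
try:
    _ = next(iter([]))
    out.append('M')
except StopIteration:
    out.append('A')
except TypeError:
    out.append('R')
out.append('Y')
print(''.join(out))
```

Execution trace: 'A' (except StopIteration) → 'Y' (after the try/except). Output: AY

Answer: AY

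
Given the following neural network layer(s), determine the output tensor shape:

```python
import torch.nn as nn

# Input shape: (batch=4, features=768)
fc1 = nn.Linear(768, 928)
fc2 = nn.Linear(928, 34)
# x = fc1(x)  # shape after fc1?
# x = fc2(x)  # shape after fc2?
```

Input: (4, 768) -> after fc1: (4, 928) -> Output: (4, 34)

Answer: (4, 34)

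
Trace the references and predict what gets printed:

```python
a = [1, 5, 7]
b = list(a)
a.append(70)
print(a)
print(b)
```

Key concept: list() constructor creates copy.
Step by step:
`a = [1, 5, 7]` → a = [1, 5, 7]
`b = list(a)` → b = [1, 5, 7]
`a.append(70)` → a = [1, 5, 7, 70]
`print(a)` → prints [1, 5, 7, 70]
`print(b)` → prints [1, 5, 7]

Answer:
[1, 5, 7, 70]
[1, 5, 7]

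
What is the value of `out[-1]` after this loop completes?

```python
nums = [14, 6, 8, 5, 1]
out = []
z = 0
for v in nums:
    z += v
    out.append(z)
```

Cumulative sum ends at 34
`out` takes the values: [] → [14] → [14, 20] → [14, 20, 28] → [14, 20, 28, 33] → [14, 20, 28, 33, 34]
So `out[-1]` = 34

Answer: 34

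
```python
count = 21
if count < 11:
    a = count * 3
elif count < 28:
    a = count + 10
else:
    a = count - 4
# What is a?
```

Trace:
`count = 21` → count = 21
`if count < 11: ...` → count < 11 is False, count < 28 is True → a = 31
So a = 31

Answer: 31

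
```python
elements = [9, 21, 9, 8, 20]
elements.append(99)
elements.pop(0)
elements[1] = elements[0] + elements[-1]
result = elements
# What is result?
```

Trace:
`elements = [9, 21, 9, 8, 20]` → elements = [9, 21, 9, 8, 20]
`elements.append(99)` → elements = [9, 21, 9, 8, 20, 99]
`elements.pop(0)` → elements = [21, 9, 8, 20, 99]
`elements[1] = elements[0] + elements[-1]` → elements = [21, 120, 8, 20, 99]
`result = elements` → result = [21, 120, 8, 20, 99]
So result = [21, 120, 8, 20, 99]

Answer: [21, 120, 8, 20, 99]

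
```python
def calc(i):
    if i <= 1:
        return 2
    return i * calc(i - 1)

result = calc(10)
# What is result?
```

calc(10) = 10 * 9 * 8 * 7 * 6 * 5 * 4 * 3 * 2 * 2 = 7257600

Answer: 7257600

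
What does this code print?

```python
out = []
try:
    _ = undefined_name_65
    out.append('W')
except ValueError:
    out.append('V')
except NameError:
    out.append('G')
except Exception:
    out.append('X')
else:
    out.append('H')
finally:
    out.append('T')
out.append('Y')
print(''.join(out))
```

Execution trace: 'G' (except NameError) → 'T' (finally) → 'Y' (after the try/except). Output: GTY

Answer: GTY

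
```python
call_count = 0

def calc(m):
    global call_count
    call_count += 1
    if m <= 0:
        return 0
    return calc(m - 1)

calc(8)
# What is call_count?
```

Linear recursion stepping by 1: 9 calls from m=8 down to ≤0.

Answer: 9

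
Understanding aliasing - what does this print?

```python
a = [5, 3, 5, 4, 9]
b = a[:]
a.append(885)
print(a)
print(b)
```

Key concept: slice [:] creates copy.
Step by step:
`a = [5, 3, 5, 4, 9]` → a = [5, 3, 5, 4, 9]
`b = a[:]` → b = [5, 3, 5, 4, 9]
`a.append(885)` → a = [5, 3, 5, 4, 9, 885]
`print(a)` → prints [5, 3, 5, 4, 9, 885]
`print(b)` → prints [5, 3, 5, 4, 9]

Answer:
[5, 3, 5, 4, 9, 885]
[5, 3, 5, 4, 9]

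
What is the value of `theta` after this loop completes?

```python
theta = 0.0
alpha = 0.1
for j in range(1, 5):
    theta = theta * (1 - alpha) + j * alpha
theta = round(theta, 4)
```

Moving average with lr=0.1
`theta` takes the values: 0.0 → 0.1 → 0.29 → 0.561 → 0.9049

Answer: 0.9049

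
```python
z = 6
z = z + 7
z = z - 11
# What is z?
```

Trace:
`z = 6` → z = 6
`z = z + 7` → z = 13
`z = z - 11` → z = 2
So z = 2

Answer: 2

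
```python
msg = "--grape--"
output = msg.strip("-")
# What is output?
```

Trace:
`msg = "--grape--"` → msg = '--grape--'
`output = msg.strip("-")` → output = 'grape'
So output = 'grape'

Answer: 'grape'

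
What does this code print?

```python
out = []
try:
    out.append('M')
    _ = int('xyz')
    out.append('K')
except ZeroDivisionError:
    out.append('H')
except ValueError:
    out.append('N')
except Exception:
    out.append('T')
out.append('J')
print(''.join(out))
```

Execution trace: 'M' (try body) → 'N' (except ValueError) → 'J' (after the try/except). Output: MNJ

Answer: MNJ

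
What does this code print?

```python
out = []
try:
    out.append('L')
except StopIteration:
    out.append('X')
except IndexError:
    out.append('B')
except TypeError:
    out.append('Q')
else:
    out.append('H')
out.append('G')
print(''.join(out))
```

Execution trace: 'L' (try body, no exception) → 'H' (else) → 'G' (after the try/except). Output: LHG

Answer: LHG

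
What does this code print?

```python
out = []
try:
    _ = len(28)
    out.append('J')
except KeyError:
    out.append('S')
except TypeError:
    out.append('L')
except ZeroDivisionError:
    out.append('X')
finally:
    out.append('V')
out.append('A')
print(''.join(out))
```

Execution trace: 'L' (except TypeError) → 'V' (finally) → 'A' (after the try/except). Output: LVA

Answer: LVA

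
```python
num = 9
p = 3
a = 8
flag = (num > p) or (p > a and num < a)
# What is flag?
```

Trace:
`num = 9` → num = 9
`p = 3` → p = 3
`a = 8` → a = 8
`flag = (num > p) or (p > a and num < a)` → flag = True
So flag = True

Answer: True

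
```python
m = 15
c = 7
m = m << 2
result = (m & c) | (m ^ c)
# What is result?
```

Trace:
`m = 15` → m = 15
`c = 7` → c = 7
`m = m << 2` → m = 60
`result = (m & c) | (m ^ c)` → result = 63
So result = 63

Answer: 63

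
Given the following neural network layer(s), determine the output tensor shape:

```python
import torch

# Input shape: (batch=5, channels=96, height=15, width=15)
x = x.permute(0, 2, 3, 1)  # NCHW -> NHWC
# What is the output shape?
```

Input: (5, 96, 15, 15) -> Output: (5, 15, 15, 96)

Answer: (5, 15, 15, 96)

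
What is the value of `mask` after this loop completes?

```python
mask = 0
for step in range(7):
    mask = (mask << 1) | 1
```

Build 7 consecutive 1-bits: 0b1111111
`mask` takes the values: 0 → 1 → 3 → 7 → 15 → 31 → 63 → 127

Answer: 127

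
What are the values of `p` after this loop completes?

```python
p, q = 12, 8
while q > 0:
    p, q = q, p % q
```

GCD of 12 and 8
`p` takes the values: 12 → 8 → 4

Answer: 4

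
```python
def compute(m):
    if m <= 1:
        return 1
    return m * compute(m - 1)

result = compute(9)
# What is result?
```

compute(9) = 9 * 8 * 7 * 6 * 5 * 4 * 3 * 2 * 1 = 362880

Answer: 362880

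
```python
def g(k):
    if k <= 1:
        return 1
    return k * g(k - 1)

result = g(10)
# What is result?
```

g(10) = 10 * 9 * 8 * 7 * 6 * 5 * 4 * 3 * 2 * 1 = 3628800

Answer: 3628800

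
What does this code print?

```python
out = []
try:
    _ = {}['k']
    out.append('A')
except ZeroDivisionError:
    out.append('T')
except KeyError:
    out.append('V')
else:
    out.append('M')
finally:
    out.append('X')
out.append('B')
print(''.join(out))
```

Execution trace: 'V' (except KeyError) → 'X' (finally) → 'B' (after the try/except). Output: VXB

Answer: VXB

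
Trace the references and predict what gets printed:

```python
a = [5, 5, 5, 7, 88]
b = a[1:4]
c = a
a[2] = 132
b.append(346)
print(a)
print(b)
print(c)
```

Key concept: slice vs alias.
Step by step:
`a = [5, 5, 5, 7, 88]` → a = [5, 5, 5, 7, 88]
`b = a[1:4]` → b = [5, 5, 7]
`c = a` → c = [5, 5, 5, 7, 88] (same object as a)
`a[2] = 132` → a = [5, 5, 132, 7, 88] (same object as c); c = [5, 5, 132, 7, 88] (same object as a)
`b.append(346)` → b = [5, 5, 7, 346]
`print(a)` → prints [5, 5, 132, 7, 88]
`print(b)` → prints [5, 5, 7, 346]
`print(c)` → prints [5, 5, 132, 7, 88]

Answer:
[5, 5, 132, 7, 88]
[5, 5, 7, 346]
[5, 5, 132, 7, 88]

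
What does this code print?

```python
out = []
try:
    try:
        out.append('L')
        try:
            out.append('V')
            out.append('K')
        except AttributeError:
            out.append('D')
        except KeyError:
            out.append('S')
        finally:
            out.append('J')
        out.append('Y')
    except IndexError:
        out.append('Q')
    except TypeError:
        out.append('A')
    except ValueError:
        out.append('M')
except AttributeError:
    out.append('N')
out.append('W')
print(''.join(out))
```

Execution trace: 'L' (try body) → 'V' (inner try body) → 'K' (inner try body, no exception) → 'J' (inner finally) → 'Y' (try body, no exception) → 'W' (after the try/except). Output: LVKJYW

Answer: LVKJYW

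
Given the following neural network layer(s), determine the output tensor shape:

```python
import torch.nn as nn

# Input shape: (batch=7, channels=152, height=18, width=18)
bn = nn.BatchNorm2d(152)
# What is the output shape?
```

Input: (7, 152, 18, 18) -> Output: (7, 152, 18, 18)

Answer: (7, 152, 18, 18)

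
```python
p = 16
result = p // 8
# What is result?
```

Trace:
`p = 16` → p = 16
`result = p // 8` → result = 2
So result = 2

Answer: 2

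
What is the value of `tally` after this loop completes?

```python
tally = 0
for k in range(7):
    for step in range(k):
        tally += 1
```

Triangle number: 0+1+2+...+6
`tally` takes the values: 0 → 1 → 2 → 3 → 4 → 5 → 6 → 7 → 8 → 9 → 10 → 11 → 12 → 13 → 14 → 15 → 16 → 17 → 18 → 19 → 20 → 21

Answer: 21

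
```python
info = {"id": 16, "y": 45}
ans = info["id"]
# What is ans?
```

Trace:
`info = {"id": 16, "y": 45}` → info = {'id': 16, 'y': 45}
`ans = info["id"]` → ans = 16
So ans = 16

Answer: 16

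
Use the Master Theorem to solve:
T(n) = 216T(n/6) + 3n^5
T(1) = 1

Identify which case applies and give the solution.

a=216, b=6, f(n)=3n^5. log_6(216) = 3. Since c=5 > 3 and the regularity condition holds (216(n/6)^5 = (216/6^5)n^5 with 216/6^5 < 1), Case 3 applies: T(n) = Θ(f(n)) = O(n^5).

Answer: O(n^5) - Case 3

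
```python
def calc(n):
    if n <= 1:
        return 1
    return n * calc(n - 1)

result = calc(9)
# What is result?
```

calc(9) = 9 * 8 * 7 * 6 * 5 * 4 * 3 * 2 * 1 = 362880

Answer: 362880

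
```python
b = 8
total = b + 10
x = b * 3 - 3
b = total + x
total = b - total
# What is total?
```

Trace:
`b = 8` → b = 8
`total = b + 10` → total = 18
`x = b * 3 - 3` → x = 21
`b = total + x` → b = 39
`total = b - total` → total = 21
So total = 21

Answer: 21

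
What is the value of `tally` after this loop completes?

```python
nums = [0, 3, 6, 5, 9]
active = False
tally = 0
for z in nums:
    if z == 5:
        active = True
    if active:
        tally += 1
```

Count elements after first 5 in [0, 3, 6, 5, 9]
`tally` takes the values: 0 → 1 → 2

Answer: 2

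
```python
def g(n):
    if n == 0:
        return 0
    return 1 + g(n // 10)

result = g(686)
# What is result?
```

Count of digits of 686: 3

Answer: 3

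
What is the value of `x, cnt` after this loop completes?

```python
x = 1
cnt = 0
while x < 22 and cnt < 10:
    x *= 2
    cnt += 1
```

Double until >= 22 or 10 iterations
`x, cnt` takes the values: (1, 0) → (2, 0) → (2, 1) → (4, 1) → (4, 2) → (8, 2) → (8, 3) → (16, 3) → (16, 4) → (32, 4) → (32, 5)

Answer: 32, 5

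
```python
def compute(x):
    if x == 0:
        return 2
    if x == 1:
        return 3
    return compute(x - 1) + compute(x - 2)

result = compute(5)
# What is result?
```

Build up from base cases: compute(0)=2, compute(1)=3, compute(2)=5, compute(3)=8, compute(4)=13, compute(5)=21

Answer: 21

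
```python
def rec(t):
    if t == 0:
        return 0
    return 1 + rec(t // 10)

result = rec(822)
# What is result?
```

Count of digits of 822: 3

Answer: 3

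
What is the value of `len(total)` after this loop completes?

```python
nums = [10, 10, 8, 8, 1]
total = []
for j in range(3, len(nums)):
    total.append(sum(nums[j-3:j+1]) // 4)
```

Number of 4-element averages
`total` takes the values: [] → [9] → [9, 6]
So `len(total)` = 2

Answer: 2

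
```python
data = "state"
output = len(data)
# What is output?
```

Trace:
`data = "state"` → data = 'state'
`output = len(data)` → output = 5
So output = 5

Answer: 5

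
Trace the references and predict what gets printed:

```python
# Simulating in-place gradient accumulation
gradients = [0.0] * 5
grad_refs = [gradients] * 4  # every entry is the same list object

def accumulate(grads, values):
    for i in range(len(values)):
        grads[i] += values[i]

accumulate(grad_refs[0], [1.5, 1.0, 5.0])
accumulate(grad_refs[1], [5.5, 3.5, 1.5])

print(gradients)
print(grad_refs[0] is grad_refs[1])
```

Key concept: gradient accumulation aliasing.
Step by step:
`gradients = [0.0] * 5` → gradients = [0.0, 0.0, 0.0, 0.0, 0.0]
`grad_refs = [gradients] * 4` → grad_refs = [[0.0, 0.0, 0.0, 0.0, 0.0], [0.0, 0.0, 0.0, 0.0, 0.0], [0.0, 0.0, 0.0, 0.0, 0.0], [0.0, 0.0, 0.0, 0.0, 0.0]]
`accumulate(grad_refs[0], [1.5, 1.0, 5.0])` → gradients = [1.5, 1.0, 5.0, 0.0, 0.0]; grad_refs = [[1.5, 1.0, 5.0, 0.0, 0.0], [1.5, 1.0, 5.0, 0.0, 0.0], [1.5, 1.0, 5.0, 0.0, 0.0], [1.5, 1.0, 5.0, 0.0, 0.0]]
`accumulate(grad_refs[1], [5.5, 3.5, 1.5])` → gradients = [7.0, 4.5, 6.5, 0.0, 0.0]; grad_refs = [[7.0, 4.5, 6.5, 0.0, 0.0], [7.0, 4.5, 6.5, 0.0, 0.0], [7.0, 4.5, 6.5, 0.0, 0.0], [7.0, 4.5, 6.5, 0.0, 0.0]]
`print(gradients)` → prints [7.0, 4.5, 6.5, 0.0, 0.0]
`print(grad_refs[0] is grad_refs[1])` → prints True

Answer:
[7.0, 4.5, 6.5, 0.0, 0.0]
True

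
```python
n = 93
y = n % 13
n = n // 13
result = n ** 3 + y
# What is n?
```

Trace:
`n = 93` → n = 93
`y = n % 13` → y = 2
`n = n // 13` → n = 7
`result = n ** 3 + y` → result = 345
So n = 7

Answer: 7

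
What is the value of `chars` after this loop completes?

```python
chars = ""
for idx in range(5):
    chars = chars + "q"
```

Repeat 'q' 5 times
`chars` takes the values: "" → "q" → "qq" → "qqq" → "qqqq" → "qqqqq"

Answer: "qqqqq"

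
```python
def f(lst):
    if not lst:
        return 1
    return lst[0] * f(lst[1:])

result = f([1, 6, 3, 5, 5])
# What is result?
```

Product over [1, 6, 3, 5, 5] = 1 * 6 * 3 * 5 * 5 = 450

Answer: 450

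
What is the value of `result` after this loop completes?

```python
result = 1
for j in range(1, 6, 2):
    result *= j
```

Product of 1, 3, 5, ... up to 5
`result` takes the values: 1 → 3 → 15

Answer: 15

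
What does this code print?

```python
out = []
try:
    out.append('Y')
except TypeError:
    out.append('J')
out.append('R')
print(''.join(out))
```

Execution trace: 'Y' (try body, no exception) → 'R' (after the try/except). Output: YR

Answer: YR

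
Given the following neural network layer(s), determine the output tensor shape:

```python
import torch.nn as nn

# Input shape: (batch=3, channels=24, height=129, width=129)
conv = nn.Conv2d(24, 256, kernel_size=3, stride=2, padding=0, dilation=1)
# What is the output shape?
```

Input: (3, 24, 129, 129) -> Output: (3, 256, 64, 64)

Answer: (3, 256, 64, 64)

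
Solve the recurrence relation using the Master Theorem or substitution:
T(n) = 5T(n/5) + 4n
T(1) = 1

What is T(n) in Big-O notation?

By Master Theorem: a=5, b=5, f(n)=4n. Since log_5(5) = 1 and f(n) = Θ(n^1), Case 2 applies. T(n) = O(n log n).

Answer: O(n log n)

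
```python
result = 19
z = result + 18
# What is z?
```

Trace:
`result = 19` → result = 19
`z = result + 18` → z = 37
So z = 37

Answer: 37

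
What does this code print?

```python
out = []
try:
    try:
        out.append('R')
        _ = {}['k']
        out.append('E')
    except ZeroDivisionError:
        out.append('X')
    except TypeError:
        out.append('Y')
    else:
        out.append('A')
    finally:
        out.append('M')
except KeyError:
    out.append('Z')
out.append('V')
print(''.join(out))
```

Execution trace: 'R' (try body) → 'M' (finally) → 'Z' (outer except KeyError) → 'V' (after the try/except). Output: RMZV

Answer: RMZV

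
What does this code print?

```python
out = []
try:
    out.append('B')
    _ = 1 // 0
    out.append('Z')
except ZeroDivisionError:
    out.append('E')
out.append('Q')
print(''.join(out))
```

Execution trace: 'B' (try body) → 'E' (except ZeroDivisionError) → 'Q' (after the try/except). Output: BEQ

Answer: BEQ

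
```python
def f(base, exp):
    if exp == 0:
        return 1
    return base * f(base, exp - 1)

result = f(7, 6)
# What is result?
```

f(7, 6) = 7 * 7 * 7 * 7 * 7 * 7 = 117649

Answer: 117649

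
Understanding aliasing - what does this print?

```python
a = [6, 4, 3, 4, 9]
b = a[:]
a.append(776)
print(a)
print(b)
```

Key concept: slice [:] creates copy.
Step by step:
`a = [6, 4, 3, 4, 9]` → a = [6, 4, 3, 4, 9]
`b = a[:]` → b = [6, 4, 3, 4, 9]
`a.append(776)` → a = [6, 4, 3, 4, 9, 776]
`print(a)` → prints [6, 4, 3, 4, 9, 776]
`print(b)` → prints [6, 4, 3, 4, 9]

Answer:
[6, 4, 3, 4, 9, 776]
[6, 4, 3, 4, 9]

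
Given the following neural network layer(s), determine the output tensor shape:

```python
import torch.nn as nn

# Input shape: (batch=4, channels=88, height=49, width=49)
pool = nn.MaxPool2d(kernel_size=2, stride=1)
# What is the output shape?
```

Input: (4, 88, 49, 49) -> Output: (4, 88, 48, 48)

Answer: (4, 88, 48, 48)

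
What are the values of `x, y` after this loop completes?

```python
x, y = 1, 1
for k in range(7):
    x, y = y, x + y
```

Fibonacci: after 7 iterations
`x, y` takes the values: (1, 1) → (1, 2) → (2, 3) → (3, 5) → (5, 8) → (8, 13) → (13, 21) → (21, 34)

Answer: 21, 34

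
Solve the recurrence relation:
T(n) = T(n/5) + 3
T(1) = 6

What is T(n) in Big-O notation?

Each step divides n by 5 and adds 3. After log_5(n) steps we reach T(1)=6. So T(n) = 3·log_5(n) + 6 = O(log n).

Answer: O(log n)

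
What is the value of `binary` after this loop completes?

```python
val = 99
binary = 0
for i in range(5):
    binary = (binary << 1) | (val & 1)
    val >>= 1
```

Reverse lowest 5 bits of 99
`binary` takes the values: 0 → 1 → 3 → 6 → 12 → 24

Answer: 24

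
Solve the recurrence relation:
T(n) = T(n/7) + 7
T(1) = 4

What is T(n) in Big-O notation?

Each step divides n by 7 and adds 7. After log_7(n) steps we reach T(1)=4. So T(n) = 7·log_7(n) + 4 = O(log n).

Answer: O(log n)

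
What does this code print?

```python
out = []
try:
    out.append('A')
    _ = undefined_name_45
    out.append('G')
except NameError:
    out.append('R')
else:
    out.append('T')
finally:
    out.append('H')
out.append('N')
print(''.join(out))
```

Execution trace: 'A' (try body) → 'R' (except NameError) → 'H' (finally) → 'N' (after the try/except). Output: ARHN

Answer: ARHN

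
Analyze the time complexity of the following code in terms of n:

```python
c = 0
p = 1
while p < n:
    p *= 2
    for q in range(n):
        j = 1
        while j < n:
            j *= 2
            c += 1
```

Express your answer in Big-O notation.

Each loop level contributes: log n × n × log n. Multiplying the contributions gives O(n log² n).

Answer: O(n log² n)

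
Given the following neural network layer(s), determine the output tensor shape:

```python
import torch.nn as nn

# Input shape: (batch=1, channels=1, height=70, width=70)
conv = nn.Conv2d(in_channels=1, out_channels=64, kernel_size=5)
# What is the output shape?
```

Input: (1, 1, 70, 70) -> Output: (1, 64, 66, 66)

Answer: (1, 64, 66, 66)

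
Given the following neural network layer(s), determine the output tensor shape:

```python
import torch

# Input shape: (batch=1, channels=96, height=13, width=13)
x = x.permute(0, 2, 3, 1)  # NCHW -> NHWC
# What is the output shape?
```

Input: (1, 96, 13, 13) -> Output: (1, 13, 13, 96)

Answer: (1, 13, 13, 96)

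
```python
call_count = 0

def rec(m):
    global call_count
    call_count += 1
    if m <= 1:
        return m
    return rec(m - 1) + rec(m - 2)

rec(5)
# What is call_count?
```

Calls(m) = 1 + Calls(m-1) + Calls(m-2); Calls(0)=Calls(1)=1. For m=5 this gives 15.

Answer: 15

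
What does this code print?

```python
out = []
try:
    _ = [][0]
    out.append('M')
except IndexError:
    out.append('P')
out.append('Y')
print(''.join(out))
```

Execution trace: 'P' (except IndexError) → 'Y' (after the try/except). Output: PY

Answer: PY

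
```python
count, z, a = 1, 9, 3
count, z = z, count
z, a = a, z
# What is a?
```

Trace:
`count, z, a = 1, 9, 3` → count = 1; z = 9; a = 3
`count, z = z, count` → count = 9; z = 1
`z, a = a, z` → z = 3; a = 1
So a = 1

Answer: 1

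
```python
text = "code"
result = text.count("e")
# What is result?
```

Trace:
`text = "code"` → text = 'code'
`result = text.count("e")` → result = 1
So result = 1

Answer: 1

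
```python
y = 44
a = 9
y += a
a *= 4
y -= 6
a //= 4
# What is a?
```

Trace:
`y = 44` → y = 44
`a = 9` → a = 9
`y += a` → y = 53
`a *= 4` → a = 36
`y -= 6` → y = 47
`a //= 4` → a = 9
So a = 9

Answer: 9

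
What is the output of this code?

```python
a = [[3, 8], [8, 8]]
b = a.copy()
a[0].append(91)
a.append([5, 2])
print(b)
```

Key concept: shallow copy with nested lists.
Step by step:
`a = [[3, 8], [8, 8]]` → a = [[3, 8], [8, 8]]
`b = a.copy()` → b = [[3, 8], [8, 8]]
`a[0].append(91)` → a = [[3, 8, 91], [8, 8]]; b = [[3, 8, 91], [8, 8]]
`a.append([5, 2])` → a = [[3, 8, 91], [8, 8], [5, 2]]
`print(b)` → prints [[3, 8, 91], [8, 8]]

Answer: [[3, 8, 91], [8, 8]]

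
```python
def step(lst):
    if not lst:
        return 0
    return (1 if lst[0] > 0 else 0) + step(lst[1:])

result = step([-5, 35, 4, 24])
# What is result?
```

Count of positive elements in [-5, 35, 4, 24] = 3

Answer: 3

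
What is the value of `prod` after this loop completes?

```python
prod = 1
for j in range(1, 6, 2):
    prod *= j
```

Product of 1, 3, 5, ... up to 5
`prod` takes the values: 1 → 3 → 15

Answer: 15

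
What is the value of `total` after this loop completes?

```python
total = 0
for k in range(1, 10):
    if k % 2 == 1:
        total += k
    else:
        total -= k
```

Add odd, subtract even
`total` takes the values: 0 → 1 → -1 → 2 → -2 → 3 → -3 → 4 → -4 → 5

Answer: 5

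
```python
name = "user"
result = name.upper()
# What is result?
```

Trace:
`name = "user"` → name = 'user'
`result = name.upper()` → result = 'USER'
So result = 'USER'

Answer: 'USER'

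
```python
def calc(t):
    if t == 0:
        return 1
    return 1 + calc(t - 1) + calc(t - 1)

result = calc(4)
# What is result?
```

calc(t) = 1 + 2·calc(t-1), calc(0)=1. Closed form: (1+1)·2^4 - 1 = 31.

Answer: 31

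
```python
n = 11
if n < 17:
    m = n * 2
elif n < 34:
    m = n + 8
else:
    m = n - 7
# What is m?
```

Trace:
`n = 11` → n = 11
`if n < 17: ...` → n < 17 is True → m = 22
So m = 22

Answer: 22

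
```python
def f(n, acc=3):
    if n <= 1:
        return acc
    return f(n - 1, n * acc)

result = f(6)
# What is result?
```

Accumulator trace (n, acc): (6, 3) -> (5, 18) -> (4, 90) -> (3, 360) -> (2, 1080) -> (1, 2160) -> return 2160

Answer: 2160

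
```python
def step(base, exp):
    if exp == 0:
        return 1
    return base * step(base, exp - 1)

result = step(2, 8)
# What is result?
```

step(2, 8) = 2 * 2 * 2 * 2 * 2 * 2 * 2 * 2 = 256

Answer: 256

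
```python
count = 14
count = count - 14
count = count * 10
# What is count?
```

Trace:
`count = 14` → count = 14
`count = count - 14` → count = 0
`count = count * 10` → count = 0
So count = 0

Answer: 0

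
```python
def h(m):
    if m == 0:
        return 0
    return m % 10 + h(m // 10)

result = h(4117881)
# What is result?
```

Sum of digits of 4117881: 1 + 8 + 8 + 7 + 1 + 1 + 4 = 30

Answer: 30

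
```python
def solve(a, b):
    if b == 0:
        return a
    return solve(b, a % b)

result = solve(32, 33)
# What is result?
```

solve(32, 33) -> solve(33, 32) -> solve(32, 1) -> solve(1, 0) -> 1

Answer: 1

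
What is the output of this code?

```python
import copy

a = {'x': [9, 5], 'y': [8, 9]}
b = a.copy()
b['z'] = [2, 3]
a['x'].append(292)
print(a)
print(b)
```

Key concept: shallow copy of dict with mutable values.
Step by step:
`a = {'x': [9, 5], 'y': [8, 9]}` → a = {'x': [9, 5], 'y': [8, 9]}
`b = a.copy()` → b = {'x': [9, 5], 'y': [8, 9]}
`b['z'] = [2, 3]` → b = {'x': [9, 5], 'y': [8, 9], 'z': [2, 3]}
`a['x'].append(292)` → a = {'x': [9, 5, 292], 'y': [8, 9]}; b = {'x': [9, 5, 292], 'y': [8, 9], 'z': [2, 3]}
`print(a)` → prints {'x': [9, 5, 292], 'y': [8, 9]}
`print(b)` → prints {'x': [9, 5, 292], 'y': [8, 9], 'z': [2, 3]}

Answer:
{'x': [9, 5, 292], 'y': [8, 9]}
{'x': [9, 5, 292], 'y': [8, 9], 'z': [2, 3]}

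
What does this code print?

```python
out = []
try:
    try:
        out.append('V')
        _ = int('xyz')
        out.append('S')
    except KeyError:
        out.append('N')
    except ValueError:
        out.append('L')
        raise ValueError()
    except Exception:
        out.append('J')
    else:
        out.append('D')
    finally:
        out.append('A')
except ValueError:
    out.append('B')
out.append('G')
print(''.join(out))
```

Execution trace: 'V' (inner try body) → 'L' (inner except ValueError) → 'A' (inner finally) → 'B' (outer except ValueError) → 'G' (after the try/except). Output: VLABG

Answer: VLABG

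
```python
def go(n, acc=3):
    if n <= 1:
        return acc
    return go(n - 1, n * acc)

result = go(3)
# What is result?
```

Accumulator trace (n, acc): (3, 3) -> (2, 9) -> (1, 18) -> return 18

Answer: 18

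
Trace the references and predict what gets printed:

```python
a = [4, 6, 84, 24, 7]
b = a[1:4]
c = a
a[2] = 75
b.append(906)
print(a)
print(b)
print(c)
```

Key concept: slice vs alias.
Step by step:
`a = [4, 6, 84, 24, 7]` → a = [4, 6, 84, 24, 7]
`b = a[1:4]` → b = [6, 84, 24]
`c = a` → c = [4, 6, 84, 24, 7] (same object as a)
`a[2] = 75` → a = [4, 6, 75, 24, 7] (same object as c); c = [4, 6, 75, 24, 7] (same object as a)
`b.append(906)` → b = [6, 84, 24, 906]
`print(a)` → prints [4, 6, 75, 24, 7]
`print(b)` → prints [6, 84, 24, 906]
`print(c)` → prints [4, 6, 75, 24, 7]

Answer:
[4, 6, 75, 24, 7]
[6, 84, 24, 906]
[4, 6, 75, 24, 7]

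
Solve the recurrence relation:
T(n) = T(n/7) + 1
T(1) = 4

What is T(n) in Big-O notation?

Each step divides n by 7 and adds 1. After log_7(n) steps we reach T(1)=4. So T(n) = 1·log_7(n) + 4 = O(log n).

Answer: O(log n)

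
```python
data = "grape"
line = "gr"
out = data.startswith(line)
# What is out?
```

Trace:
`data = "grape"` → data = 'grape'
`line = "gr"` → line = 'gr'
`out = data.startswith(line)` → out = True
So out = True

Answer: True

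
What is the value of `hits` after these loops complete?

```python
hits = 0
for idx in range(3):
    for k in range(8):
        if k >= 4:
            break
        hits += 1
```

Inner breaks at 4, outer runs 3 times
`hits` takes the values: 0 → 1 → 2 → 3 → 4 → 5 → 6 → 7 → 8 → 9 → 10 → 11 → 12

Answer: 12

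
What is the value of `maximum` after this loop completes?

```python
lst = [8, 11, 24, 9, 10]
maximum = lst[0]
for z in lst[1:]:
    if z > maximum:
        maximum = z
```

Maximum of [8, 11, 24, 9, 10]
`maximum` takes the values: 8 → 11 → 24

Answer: 24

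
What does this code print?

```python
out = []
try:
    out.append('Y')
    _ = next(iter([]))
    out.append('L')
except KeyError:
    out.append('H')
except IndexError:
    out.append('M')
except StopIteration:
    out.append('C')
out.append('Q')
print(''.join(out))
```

Execution trace: 'Y' (try body) → 'C' (except StopIteration) → 'Q' (after the try/except). Output: YCQ

Answer: YCQ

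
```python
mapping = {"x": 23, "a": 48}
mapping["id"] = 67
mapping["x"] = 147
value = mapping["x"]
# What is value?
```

Trace:
`mapping = {"x": 23, "a": 48}` → mapping = {'x': 23, 'a': 48}
`mapping["id"] = 67` → mapping = {'x': 23, 'a': 48, 'id': 67}
`mapping["x"] = 147` → mapping = {'x': 147, 'a': 48, 'id': 67}
`value = mapping["x"]` → value = 147
So value = 147

Answer: 147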